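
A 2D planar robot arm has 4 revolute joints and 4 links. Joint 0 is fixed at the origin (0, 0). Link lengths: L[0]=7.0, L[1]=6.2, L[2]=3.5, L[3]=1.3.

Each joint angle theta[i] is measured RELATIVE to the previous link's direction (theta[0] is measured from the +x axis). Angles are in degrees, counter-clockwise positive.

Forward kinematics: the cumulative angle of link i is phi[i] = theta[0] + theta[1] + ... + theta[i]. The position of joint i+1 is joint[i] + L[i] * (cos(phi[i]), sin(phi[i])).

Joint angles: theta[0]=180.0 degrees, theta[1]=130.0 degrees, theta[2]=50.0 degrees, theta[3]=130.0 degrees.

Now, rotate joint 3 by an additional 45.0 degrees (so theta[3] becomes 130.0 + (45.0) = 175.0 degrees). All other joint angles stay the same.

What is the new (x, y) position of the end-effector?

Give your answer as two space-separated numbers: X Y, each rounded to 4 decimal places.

Answer: -0.8098 -4.6362

Derivation:
joint[0] = (0.0000, 0.0000)  (base)
link 0: phi[0] = 180 = 180 deg
  cos(180 deg) = -1.0000, sin(180 deg) = 0.0000
  joint[1] = (0.0000, 0.0000) + 7 * (-1.0000, 0.0000) = (0.0000 + -7.0000, 0.0000 + 0.0000) = (-7.0000, 0.0000)
link 1: phi[1] = 180 + 130 = 310 deg
  cos(310 deg) = 0.6428, sin(310 deg) = -0.7660
  joint[2] = (-7.0000, 0.0000) + 6.2 * (0.6428, -0.7660) = (-7.0000 + 3.9853, 0.0000 + -4.7495) = (-3.0147, -4.7495)
link 2: phi[2] = 180 + 130 + 50 = 360 deg
  cos(360 deg) = 1.0000, sin(360 deg) = -0.0000
  joint[3] = (-3.0147, -4.7495) + 3.5 * (1.0000, -0.0000) = (-3.0147 + 3.5000, -4.7495 + -0.0000) = (0.4853, -4.7495)
link 3: phi[3] = 180 + 130 + 50 + 175 = 535 deg
  cos(535 deg) = -0.9962, sin(535 deg) = 0.0872
  joint[4] = (0.4853, -4.7495) + 1.3 * (-0.9962, 0.0872) = (0.4853 + -1.2951, -4.7495 + 0.1133) = (-0.8098, -4.6362)
End effector: (-0.8098, -4.6362)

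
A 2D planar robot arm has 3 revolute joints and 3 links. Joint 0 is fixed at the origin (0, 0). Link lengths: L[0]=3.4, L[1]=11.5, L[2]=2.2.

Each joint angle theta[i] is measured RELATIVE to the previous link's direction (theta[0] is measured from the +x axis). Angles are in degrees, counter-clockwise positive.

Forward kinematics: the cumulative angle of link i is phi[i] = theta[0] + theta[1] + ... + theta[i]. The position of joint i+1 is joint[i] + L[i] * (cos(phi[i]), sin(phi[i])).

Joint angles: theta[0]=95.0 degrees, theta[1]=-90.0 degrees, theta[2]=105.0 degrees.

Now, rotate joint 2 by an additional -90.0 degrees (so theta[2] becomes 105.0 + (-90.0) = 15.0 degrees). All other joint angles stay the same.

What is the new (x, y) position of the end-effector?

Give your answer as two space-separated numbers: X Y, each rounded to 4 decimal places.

joint[0] = (0.0000, 0.0000)  (base)
link 0: phi[0] = 95 = 95 deg
  cos(95 deg) = -0.0872, sin(95 deg) = 0.9962
  joint[1] = (0.0000, 0.0000) + 3.4 * (-0.0872, 0.9962) = (0.0000 + -0.2963, 0.0000 + 3.3871) = (-0.2963, 3.3871)
link 1: phi[1] = 95 + -90 = 5 deg
  cos(5 deg) = 0.9962, sin(5 deg) = 0.0872
  joint[2] = (-0.2963, 3.3871) + 11.5 * (0.9962, 0.0872) = (-0.2963 + 11.4562, 3.3871 + 1.0023) = (11.1599, 4.3894)
link 2: phi[2] = 95 + -90 + 15 = 20 deg
  cos(20 deg) = 0.9397, sin(20 deg) = 0.3420
  joint[3] = (11.1599, 4.3894) + 2.2 * (0.9397, 0.3420) = (11.1599 + 2.0673, 4.3894 + 0.7524) = (13.2272, 5.1418)
End effector: (13.2272, 5.1418)

Answer: 13.2272 5.1418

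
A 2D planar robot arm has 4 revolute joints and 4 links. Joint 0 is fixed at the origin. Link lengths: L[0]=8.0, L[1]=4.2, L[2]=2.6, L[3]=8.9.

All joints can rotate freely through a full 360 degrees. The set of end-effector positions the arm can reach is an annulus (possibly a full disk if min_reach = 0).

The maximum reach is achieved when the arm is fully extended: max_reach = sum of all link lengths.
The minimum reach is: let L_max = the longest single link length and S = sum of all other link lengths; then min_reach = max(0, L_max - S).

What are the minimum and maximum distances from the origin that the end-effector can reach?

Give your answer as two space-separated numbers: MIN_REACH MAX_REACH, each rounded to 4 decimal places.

Link lengths: [8.0, 4.2, 2.6, 8.9]
max_reach = 8 + 4.2 + 2.6 + 8.9 = 23.7
L_max = max([8.0, 4.2, 2.6, 8.9]) = 8.9
S (sum of others) = 23.7 - 8.9 = 14.8
min_reach = max(0, 8.9 - 14.8) = max(0, -5.9) = 0

Answer: 0.0000 23.7000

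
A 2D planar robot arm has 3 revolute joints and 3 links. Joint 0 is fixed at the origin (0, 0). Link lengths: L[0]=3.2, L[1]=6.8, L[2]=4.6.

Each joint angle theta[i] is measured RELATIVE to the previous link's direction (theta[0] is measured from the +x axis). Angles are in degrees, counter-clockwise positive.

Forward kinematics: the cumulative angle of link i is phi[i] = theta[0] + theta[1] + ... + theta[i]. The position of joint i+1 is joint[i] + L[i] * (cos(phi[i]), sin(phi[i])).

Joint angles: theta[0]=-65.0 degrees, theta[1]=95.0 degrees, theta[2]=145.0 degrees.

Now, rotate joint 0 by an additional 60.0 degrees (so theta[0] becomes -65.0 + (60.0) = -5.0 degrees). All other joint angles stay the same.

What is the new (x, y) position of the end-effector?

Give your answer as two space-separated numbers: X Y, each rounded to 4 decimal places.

joint[0] = (0.0000, 0.0000)  (base)
link 0: phi[0] = -5 = -5 deg
  cos(-5 deg) = 0.9962, sin(-5 deg) = -0.0872
  joint[1] = (0.0000, 0.0000) + 3.2 * (0.9962, -0.0872) = (0.0000 + 3.1878, 0.0000 + -0.2789) = (3.1878, -0.2789)
link 1: phi[1] = -5 + 95 = 90 deg
  cos(90 deg) = 0.0000, sin(90 deg) = 1.0000
  joint[2] = (3.1878, -0.2789) + 6.8 * (0.0000, 1.0000) = (3.1878 + 0.0000, -0.2789 + 6.8000) = (3.1878, 6.5211)
link 2: phi[2] = -5 + 95 + 145 = 235 deg
  cos(235 deg) = -0.5736, sin(235 deg) = -0.8192
  joint[3] = (3.1878, 6.5211) + 4.6 * (-0.5736, -0.8192) = (3.1878 + -2.6385, 6.5211 + -3.7681) = (0.5494, 2.7530)
End effector: (0.5494, 2.7530)

Answer: 0.5494 2.7530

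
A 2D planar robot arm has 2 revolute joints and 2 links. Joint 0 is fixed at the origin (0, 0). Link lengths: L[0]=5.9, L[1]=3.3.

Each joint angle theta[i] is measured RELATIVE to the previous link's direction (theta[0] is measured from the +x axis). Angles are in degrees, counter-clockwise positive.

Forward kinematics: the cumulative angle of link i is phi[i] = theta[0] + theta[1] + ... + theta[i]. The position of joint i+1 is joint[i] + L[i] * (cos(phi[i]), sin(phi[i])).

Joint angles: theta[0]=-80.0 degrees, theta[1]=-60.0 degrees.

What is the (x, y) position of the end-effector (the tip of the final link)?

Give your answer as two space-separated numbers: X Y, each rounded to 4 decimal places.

Answer: -1.5034 -7.9316

Derivation:
joint[0] = (0.0000, 0.0000)  (base)
link 0: phi[0] = -80 = -80 deg
  cos(-80 deg) = 0.1736, sin(-80 deg) = -0.9848
  joint[1] = (0.0000, 0.0000) + 5.9 * (0.1736, -0.9848) = (0.0000 + 1.0245, 0.0000 + -5.8104) = (1.0245, -5.8104)
link 1: phi[1] = -80 + -60 = -140 deg
  cos(-140 deg) = -0.7660, sin(-140 deg) = -0.6428
  joint[2] = (1.0245, -5.8104) + 3.3 * (-0.7660, -0.6428) = (1.0245 + -2.5279, -5.8104 + -2.1212) = (-1.5034, -7.9316)
End effector: (-1.5034, -7.9316)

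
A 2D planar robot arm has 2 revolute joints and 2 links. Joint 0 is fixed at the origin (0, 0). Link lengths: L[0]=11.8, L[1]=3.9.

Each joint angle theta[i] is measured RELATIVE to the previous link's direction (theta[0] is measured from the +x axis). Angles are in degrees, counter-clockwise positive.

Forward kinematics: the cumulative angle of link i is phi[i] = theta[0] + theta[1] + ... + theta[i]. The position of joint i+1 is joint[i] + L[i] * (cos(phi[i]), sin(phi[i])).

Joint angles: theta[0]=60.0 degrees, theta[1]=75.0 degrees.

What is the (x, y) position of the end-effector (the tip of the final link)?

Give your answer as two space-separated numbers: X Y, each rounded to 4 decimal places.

joint[0] = (0.0000, 0.0000)  (base)
link 0: phi[0] = 60 = 60 deg
  cos(60 deg) = 0.5000, sin(60 deg) = 0.8660
  joint[1] = (0.0000, 0.0000) + 11.8 * (0.5000, 0.8660) = (0.0000 + 5.9000, 0.0000 + 10.2191) = (5.9000, 10.2191)
link 1: phi[1] = 60 + 75 = 135 deg
  cos(135 deg) = -0.7071, sin(135 deg) = 0.7071
  joint[2] = (5.9000, 10.2191) + 3.9 * (-0.7071, 0.7071) = (5.9000 + -2.7577, 10.2191 + 2.7577) = (3.1423, 12.9768)
End effector: (3.1423, 12.9768)

Answer: 3.1423 12.9768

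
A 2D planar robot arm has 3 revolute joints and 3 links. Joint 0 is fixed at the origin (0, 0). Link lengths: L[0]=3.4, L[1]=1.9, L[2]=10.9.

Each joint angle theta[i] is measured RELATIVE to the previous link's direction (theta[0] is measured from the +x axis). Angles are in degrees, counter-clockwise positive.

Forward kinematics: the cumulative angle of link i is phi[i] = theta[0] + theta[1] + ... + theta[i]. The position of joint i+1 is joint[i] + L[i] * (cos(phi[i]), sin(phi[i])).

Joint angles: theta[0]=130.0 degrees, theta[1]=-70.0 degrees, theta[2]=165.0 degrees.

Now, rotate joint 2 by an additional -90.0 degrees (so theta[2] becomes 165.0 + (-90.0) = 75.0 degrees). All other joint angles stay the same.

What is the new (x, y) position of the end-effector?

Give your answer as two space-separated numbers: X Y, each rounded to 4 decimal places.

joint[0] = (0.0000, 0.0000)  (base)
link 0: phi[0] = 130 = 130 deg
  cos(130 deg) = -0.6428, sin(130 deg) = 0.7660
  joint[1] = (0.0000, 0.0000) + 3.4 * (-0.6428, 0.7660) = (0.0000 + -2.1855, 0.0000 + 2.6046) = (-2.1855, 2.6046)
link 1: phi[1] = 130 + -70 = 60 deg
  cos(60 deg) = 0.5000, sin(60 deg) = 0.8660
  joint[2] = (-2.1855, 2.6046) + 1.9 * (0.5000, 0.8660) = (-2.1855 + 0.9500, 2.6046 + 1.6454) = (-1.2355, 4.2500)
link 2: phi[2] = 130 + -70 + 75 = 135 deg
  cos(135 deg) = -0.7071, sin(135 deg) = 0.7071
  joint[3] = (-1.2355, 4.2500) + 10.9 * (-0.7071, 0.7071) = (-1.2355 + -7.7075, 4.2500 + 7.7075) = (-8.9429, 11.9575)
End effector: (-8.9429, 11.9575)

Answer: -8.9429 11.9575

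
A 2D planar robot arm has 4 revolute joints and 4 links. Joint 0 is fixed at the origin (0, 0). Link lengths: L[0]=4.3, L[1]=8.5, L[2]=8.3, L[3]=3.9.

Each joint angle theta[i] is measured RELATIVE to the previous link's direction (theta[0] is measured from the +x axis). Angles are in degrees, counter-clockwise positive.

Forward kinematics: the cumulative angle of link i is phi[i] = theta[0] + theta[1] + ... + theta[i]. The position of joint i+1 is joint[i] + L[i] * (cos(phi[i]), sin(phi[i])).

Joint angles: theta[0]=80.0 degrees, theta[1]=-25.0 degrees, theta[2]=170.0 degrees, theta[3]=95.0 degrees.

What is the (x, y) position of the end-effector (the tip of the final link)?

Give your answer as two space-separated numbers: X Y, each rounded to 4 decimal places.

Answer: 2.7407 2.8216

Derivation:
joint[0] = (0.0000, 0.0000)  (base)
link 0: phi[0] = 80 = 80 deg
  cos(80 deg) = 0.1736, sin(80 deg) = 0.9848
  joint[1] = (0.0000, 0.0000) + 4.3 * (0.1736, 0.9848) = (0.0000 + 0.7467, 0.0000 + 4.2347) = (0.7467, 4.2347)
link 1: phi[1] = 80 + -25 = 55 deg
  cos(55 deg) = 0.5736, sin(55 deg) = 0.8192
  joint[2] = (0.7467, 4.2347) + 8.5 * (0.5736, 0.8192) = (0.7467 + 4.8754, 4.2347 + 6.9628) = (5.6221, 11.1975)
link 2: phi[2] = 80 + -25 + 170 = 225 deg
  cos(225 deg) = -0.7071, sin(225 deg) = -0.7071
  joint[3] = (5.6221, 11.1975) + 8.3 * (-0.7071, -0.7071) = (5.6221 + -5.8690, 11.1975 + -5.8690) = (-0.2469, 5.3285)
link 3: phi[3] = 80 + -25 + 170 + 95 = 320 deg
  cos(320 deg) = 0.7660, sin(320 deg) = -0.6428
  joint[4] = (-0.2469, 5.3285) + 3.9 * (0.7660, -0.6428) = (-0.2469 + 2.9876, 5.3285 + -2.5069) = (2.7407, 2.8216)
End effector: (2.7407, 2.8216)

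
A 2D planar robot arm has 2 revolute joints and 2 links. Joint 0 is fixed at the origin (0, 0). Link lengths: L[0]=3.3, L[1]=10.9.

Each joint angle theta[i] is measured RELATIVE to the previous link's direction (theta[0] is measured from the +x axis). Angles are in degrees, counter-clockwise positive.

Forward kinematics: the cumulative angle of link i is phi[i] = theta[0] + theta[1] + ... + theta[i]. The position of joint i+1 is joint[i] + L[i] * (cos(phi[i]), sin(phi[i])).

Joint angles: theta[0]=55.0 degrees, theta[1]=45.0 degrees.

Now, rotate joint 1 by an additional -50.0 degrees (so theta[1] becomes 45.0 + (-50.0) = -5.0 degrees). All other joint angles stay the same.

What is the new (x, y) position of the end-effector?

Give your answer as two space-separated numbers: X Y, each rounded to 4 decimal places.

joint[0] = (0.0000, 0.0000)  (base)
link 0: phi[0] = 55 = 55 deg
  cos(55 deg) = 0.5736, sin(55 deg) = 0.8192
  joint[1] = (0.0000, 0.0000) + 3.3 * (0.5736, 0.8192) = (0.0000 + 1.8928, 0.0000 + 2.7032) = (1.8928, 2.7032)
link 1: phi[1] = 55 + -5 = 50 deg
  cos(50 deg) = 0.6428, sin(50 deg) = 0.7660
  joint[2] = (1.8928, 2.7032) + 10.9 * (0.6428, 0.7660) = (1.8928 + 7.0064, 2.7032 + 8.3499) = (8.8992, 11.0531)
End effector: (8.8992, 11.0531)

Answer: 8.8992 11.0531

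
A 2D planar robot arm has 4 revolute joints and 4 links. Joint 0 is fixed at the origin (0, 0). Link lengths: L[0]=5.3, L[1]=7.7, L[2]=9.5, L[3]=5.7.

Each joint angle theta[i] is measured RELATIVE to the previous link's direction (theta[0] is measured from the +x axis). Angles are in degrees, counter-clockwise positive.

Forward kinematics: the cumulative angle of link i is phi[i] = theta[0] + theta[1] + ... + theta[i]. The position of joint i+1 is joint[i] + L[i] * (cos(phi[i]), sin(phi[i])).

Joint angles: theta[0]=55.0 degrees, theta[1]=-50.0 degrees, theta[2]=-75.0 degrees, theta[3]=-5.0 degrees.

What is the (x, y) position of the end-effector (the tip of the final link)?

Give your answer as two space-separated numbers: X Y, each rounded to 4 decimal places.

Answer: 15.4351 -9.4203

Derivation:
joint[0] = (0.0000, 0.0000)  (base)
link 0: phi[0] = 55 = 55 deg
  cos(55 deg) = 0.5736, sin(55 deg) = 0.8192
  joint[1] = (0.0000, 0.0000) + 5.3 * (0.5736, 0.8192) = (0.0000 + 3.0400, 0.0000 + 4.3415) = (3.0400, 4.3415)
link 1: phi[1] = 55 + -50 = 5 deg
  cos(5 deg) = 0.9962, sin(5 deg) = 0.0872
  joint[2] = (3.0400, 4.3415) + 7.7 * (0.9962, 0.0872) = (3.0400 + 7.6707, 4.3415 + 0.6711) = (10.7107, 5.0126)
link 2: phi[2] = 55 + -50 + -75 = -70 deg
  cos(-70 deg) = 0.3420, sin(-70 deg) = -0.9397
  joint[3] = (10.7107, 5.0126) + 9.5 * (0.3420, -0.9397) = (10.7107 + 3.2492, 5.0126 + -8.9271) = (13.9598, -3.9145)
link 3: phi[3] = 55 + -50 + -75 + -5 = -75 deg
  cos(-75 deg) = 0.2588, sin(-75 deg) = -0.9659
  joint[4] = (13.9598, -3.9145) + 5.7 * (0.2588, -0.9659) = (13.9598 + 1.4753, -3.9145 + -5.5058) = (15.4351, -9.4203)
End effector: (15.4351, -9.4203)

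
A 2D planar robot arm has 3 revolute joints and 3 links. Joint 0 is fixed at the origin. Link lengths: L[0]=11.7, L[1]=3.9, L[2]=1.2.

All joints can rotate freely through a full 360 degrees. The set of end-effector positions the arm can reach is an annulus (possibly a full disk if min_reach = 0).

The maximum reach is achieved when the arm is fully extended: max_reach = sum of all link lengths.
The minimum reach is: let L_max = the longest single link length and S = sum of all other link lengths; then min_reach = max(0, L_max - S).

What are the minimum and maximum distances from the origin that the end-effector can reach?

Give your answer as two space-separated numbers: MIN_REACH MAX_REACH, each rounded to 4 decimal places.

Link lengths: [11.7, 3.9, 1.2]
max_reach = 11.7 + 3.9 + 1.2 = 16.8
L_max = max([11.7, 3.9, 1.2]) = 11.7
S (sum of others) = 16.8 - 11.7 = 5.1
min_reach = max(0, 11.7 - 5.1) = max(0, 6.6) = 6.6

Answer: 6.6000 16.8000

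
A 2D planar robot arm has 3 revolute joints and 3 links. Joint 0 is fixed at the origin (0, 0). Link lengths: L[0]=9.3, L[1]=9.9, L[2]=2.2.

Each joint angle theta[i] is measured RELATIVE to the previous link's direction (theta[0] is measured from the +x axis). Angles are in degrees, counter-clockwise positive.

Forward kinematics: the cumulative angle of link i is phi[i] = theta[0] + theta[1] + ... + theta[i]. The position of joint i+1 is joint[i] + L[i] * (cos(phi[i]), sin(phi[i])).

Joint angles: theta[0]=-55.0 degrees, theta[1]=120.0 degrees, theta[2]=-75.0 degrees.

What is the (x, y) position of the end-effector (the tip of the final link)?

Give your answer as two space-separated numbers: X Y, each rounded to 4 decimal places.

Answer: 11.6848 0.9723

Derivation:
joint[0] = (0.0000, 0.0000)  (base)
link 0: phi[0] = -55 = -55 deg
  cos(-55 deg) = 0.5736, sin(-55 deg) = -0.8192
  joint[1] = (0.0000, 0.0000) + 9.3 * (0.5736, -0.8192) = (0.0000 + 5.3343, 0.0000 + -7.6181) = (5.3343, -7.6181)
link 1: phi[1] = -55 + 120 = 65 deg
  cos(65 deg) = 0.4226, sin(65 deg) = 0.9063
  joint[2] = (5.3343, -7.6181) + 9.9 * (0.4226, 0.9063) = (5.3343 + 4.1839, -7.6181 + 8.9724) = (9.5182, 1.3543)
link 2: phi[2] = -55 + 120 + -75 = -10 deg
  cos(-10 deg) = 0.9848, sin(-10 deg) = -0.1736
  joint[3] = (9.5182, 1.3543) + 2.2 * (0.9848, -0.1736) = (9.5182 + 2.1666, 1.3543 + -0.3820) = (11.6848, 0.9723)
End effector: (11.6848, 0.9723)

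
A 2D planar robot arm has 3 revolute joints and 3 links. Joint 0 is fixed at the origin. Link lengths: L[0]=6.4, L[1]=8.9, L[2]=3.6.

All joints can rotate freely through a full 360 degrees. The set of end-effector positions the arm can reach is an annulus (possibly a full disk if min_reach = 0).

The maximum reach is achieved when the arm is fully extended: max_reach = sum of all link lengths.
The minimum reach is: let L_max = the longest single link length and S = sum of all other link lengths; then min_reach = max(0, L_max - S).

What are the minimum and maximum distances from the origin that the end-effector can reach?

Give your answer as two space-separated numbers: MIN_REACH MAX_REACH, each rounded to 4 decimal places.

Answer: 0.0000 18.9000

Derivation:
Link lengths: [6.4, 8.9, 3.6]
max_reach = 6.4 + 8.9 + 3.6 = 18.9
L_max = max([6.4, 8.9, 3.6]) = 8.9
S (sum of others) = 18.9 - 8.9 = 10
min_reach = max(0, 8.9 - 10) = max(0, -1.1) = 0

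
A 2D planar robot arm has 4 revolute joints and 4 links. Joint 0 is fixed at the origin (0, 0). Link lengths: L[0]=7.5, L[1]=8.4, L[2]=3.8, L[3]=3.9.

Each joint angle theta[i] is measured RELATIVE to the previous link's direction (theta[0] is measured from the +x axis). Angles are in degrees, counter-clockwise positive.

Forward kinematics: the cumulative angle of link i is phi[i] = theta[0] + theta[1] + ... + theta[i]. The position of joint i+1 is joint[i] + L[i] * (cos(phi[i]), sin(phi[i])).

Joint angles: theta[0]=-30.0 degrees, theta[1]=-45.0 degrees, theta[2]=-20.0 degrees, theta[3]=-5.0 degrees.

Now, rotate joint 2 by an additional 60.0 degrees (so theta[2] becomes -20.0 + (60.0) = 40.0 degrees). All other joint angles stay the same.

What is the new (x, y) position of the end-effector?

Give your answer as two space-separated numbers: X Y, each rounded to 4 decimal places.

Answer: 14.7696 -16.5502

Derivation:
joint[0] = (0.0000, 0.0000)  (base)
link 0: phi[0] = -30 = -30 deg
  cos(-30 deg) = 0.8660, sin(-30 deg) = -0.5000
  joint[1] = (0.0000, 0.0000) + 7.5 * (0.8660, -0.5000) = (0.0000 + 6.4952, 0.0000 + -3.7500) = (6.4952, -3.7500)
link 1: phi[1] = -30 + -45 = -75 deg
  cos(-75 deg) = 0.2588, sin(-75 deg) = -0.9659
  joint[2] = (6.4952, -3.7500) + 8.4 * (0.2588, -0.9659) = (6.4952 + 2.1741, -3.7500 + -8.1138) = (8.6693, -11.8638)
link 2: phi[2] = -30 + -45 + 40 = -35 deg
  cos(-35 deg) = 0.8192, sin(-35 deg) = -0.5736
  joint[3] = (8.6693, -11.8638) + 3.8 * (0.8192, -0.5736) = (8.6693 + 3.1128, -11.8638 + -2.1796) = (11.7820, -14.0434)
link 3: phi[3] = -30 + -45 + 40 + -5 = -40 deg
  cos(-40 deg) = 0.7660, sin(-40 deg) = -0.6428
  joint[4] = (11.7820, -14.0434) + 3.9 * (0.7660, -0.6428) = (11.7820 + 2.9876, -14.0434 + -2.5069) = (14.7696, -16.5502)
End effector: (14.7696, -16.5502)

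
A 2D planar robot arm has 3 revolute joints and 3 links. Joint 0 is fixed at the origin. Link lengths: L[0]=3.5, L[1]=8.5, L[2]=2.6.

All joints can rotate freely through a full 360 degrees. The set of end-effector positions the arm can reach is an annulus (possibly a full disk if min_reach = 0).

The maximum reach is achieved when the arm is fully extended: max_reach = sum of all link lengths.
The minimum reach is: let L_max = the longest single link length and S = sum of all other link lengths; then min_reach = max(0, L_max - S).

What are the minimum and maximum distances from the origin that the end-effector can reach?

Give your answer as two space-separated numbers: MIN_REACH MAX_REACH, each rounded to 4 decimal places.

Answer: 2.4000 14.6000

Derivation:
Link lengths: [3.5, 8.5, 2.6]
max_reach = 3.5 + 8.5 + 2.6 = 14.6
L_max = max([3.5, 8.5, 2.6]) = 8.5
S (sum of others) = 14.6 - 8.5 = 6.1
min_reach = max(0, 8.5 - 6.1) = max(0, 2.4) = 2.4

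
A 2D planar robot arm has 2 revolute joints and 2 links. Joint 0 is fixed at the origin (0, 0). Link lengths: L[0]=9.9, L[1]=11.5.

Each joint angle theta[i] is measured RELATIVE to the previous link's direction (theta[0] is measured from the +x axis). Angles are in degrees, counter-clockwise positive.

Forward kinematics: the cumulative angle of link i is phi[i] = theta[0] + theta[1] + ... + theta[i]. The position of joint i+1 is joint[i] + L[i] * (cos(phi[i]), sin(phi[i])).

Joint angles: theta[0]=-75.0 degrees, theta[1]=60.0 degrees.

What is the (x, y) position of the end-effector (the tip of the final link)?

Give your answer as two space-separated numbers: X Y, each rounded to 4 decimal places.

Answer: 13.6705 -12.5391

Derivation:
joint[0] = (0.0000, 0.0000)  (base)
link 0: phi[0] = -75 = -75 deg
  cos(-75 deg) = 0.2588, sin(-75 deg) = -0.9659
  joint[1] = (0.0000, 0.0000) + 9.9 * (0.2588, -0.9659) = (0.0000 + 2.5623, 0.0000 + -9.5627) = (2.5623, -9.5627)
link 1: phi[1] = -75 + 60 = -15 deg
  cos(-15 deg) = 0.9659, sin(-15 deg) = -0.2588
  joint[2] = (2.5623, -9.5627) + 11.5 * (0.9659, -0.2588) = (2.5623 + 11.1081, -9.5627 + -2.9764) = (13.6705, -12.5391)
End effector: (13.6705, -12.5391)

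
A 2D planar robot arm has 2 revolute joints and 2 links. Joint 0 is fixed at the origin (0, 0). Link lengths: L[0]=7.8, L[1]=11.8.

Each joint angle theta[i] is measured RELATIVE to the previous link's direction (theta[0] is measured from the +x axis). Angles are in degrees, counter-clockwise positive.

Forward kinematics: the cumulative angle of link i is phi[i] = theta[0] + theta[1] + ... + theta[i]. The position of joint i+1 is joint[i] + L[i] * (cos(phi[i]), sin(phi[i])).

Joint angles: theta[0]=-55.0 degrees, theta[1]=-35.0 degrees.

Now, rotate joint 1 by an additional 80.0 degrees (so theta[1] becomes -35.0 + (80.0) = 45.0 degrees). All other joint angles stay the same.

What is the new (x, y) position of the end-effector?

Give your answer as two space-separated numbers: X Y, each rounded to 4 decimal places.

joint[0] = (0.0000, 0.0000)  (base)
link 0: phi[0] = -55 = -55 deg
  cos(-55 deg) = 0.5736, sin(-55 deg) = -0.8192
  joint[1] = (0.0000, 0.0000) + 7.8 * (0.5736, -0.8192) = (0.0000 + 4.4739, 0.0000 + -6.3894) = (4.4739, -6.3894)
link 1: phi[1] = -55 + 45 = -10 deg
  cos(-10 deg) = 0.9848, sin(-10 deg) = -0.1736
  joint[2] = (4.4739, -6.3894) + 11.8 * (0.9848, -0.1736) = (4.4739 + 11.6207, -6.3894 + -2.0490) = (16.0946, -8.4384)
End effector: (16.0946, -8.4384)

Answer: 16.0946 -8.4384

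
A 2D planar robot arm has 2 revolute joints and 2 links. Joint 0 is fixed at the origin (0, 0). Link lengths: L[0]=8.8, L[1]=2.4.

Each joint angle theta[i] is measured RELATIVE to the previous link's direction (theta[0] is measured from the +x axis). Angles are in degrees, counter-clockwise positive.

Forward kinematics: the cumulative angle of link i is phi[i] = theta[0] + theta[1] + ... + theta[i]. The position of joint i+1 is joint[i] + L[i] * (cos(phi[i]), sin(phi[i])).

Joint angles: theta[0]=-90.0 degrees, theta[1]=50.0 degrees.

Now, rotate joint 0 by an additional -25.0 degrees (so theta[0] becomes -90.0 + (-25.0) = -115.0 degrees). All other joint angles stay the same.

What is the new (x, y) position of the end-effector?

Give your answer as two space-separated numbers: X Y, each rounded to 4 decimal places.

Answer: -2.7048 -10.1506

Derivation:
joint[0] = (0.0000, 0.0000)  (base)
link 0: phi[0] = -115 = -115 deg
  cos(-115 deg) = -0.4226, sin(-115 deg) = -0.9063
  joint[1] = (0.0000, 0.0000) + 8.8 * (-0.4226, -0.9063) = (0.0000 + -3.7190, 0.0000 + -7.9755) = (-3.7190, -7.9755)
link 1: phi[1] = -115 + 50 = -65 deg
  cos(-65 deg) = 0.4226, sin(-65 deg) = -0.9063
  joint[2] = (-3.7190, -7.9755) + 2.4 * (0.4226, -0.9063) = (-3.7190 + 1.0143, -7.9755 + -2.1751) = (-2.7048, -10.1506)
End effector: (-2.7048, -10.1506)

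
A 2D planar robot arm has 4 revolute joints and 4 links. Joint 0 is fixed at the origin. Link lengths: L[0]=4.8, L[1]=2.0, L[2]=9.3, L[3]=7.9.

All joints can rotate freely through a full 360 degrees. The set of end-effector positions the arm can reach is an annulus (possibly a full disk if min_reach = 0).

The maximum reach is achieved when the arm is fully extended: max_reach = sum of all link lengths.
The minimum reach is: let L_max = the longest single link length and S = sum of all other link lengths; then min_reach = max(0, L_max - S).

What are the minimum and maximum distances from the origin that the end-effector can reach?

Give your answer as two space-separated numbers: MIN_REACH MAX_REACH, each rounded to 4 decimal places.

Link lengths: [4.8, 2.0, 9.3, 7.9]
max_reach = 4.8 + 2 + 9.3 + 7.9 = 24
L_max = max([4.8, 2.0, 9.3, 7.9]) = 9.3
S (sum of others) = 24 - 9.3 = 14.7
min_reach = max(0, 9.3 - 14.7) = max(0, -5.4) = 0

Answer: 0.0000 24.0000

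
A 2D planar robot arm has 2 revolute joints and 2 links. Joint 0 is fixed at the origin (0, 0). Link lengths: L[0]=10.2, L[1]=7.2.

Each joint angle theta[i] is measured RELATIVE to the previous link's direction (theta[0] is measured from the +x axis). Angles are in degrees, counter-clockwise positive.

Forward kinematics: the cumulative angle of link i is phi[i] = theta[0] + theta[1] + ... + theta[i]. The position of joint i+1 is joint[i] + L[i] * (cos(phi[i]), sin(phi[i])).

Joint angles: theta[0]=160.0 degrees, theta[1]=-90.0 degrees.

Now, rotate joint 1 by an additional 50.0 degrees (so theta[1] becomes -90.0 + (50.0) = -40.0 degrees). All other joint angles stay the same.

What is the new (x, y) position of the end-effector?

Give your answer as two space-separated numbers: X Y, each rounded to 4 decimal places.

joint[0] = (0.0000, 0.0000)  (base)
link 0: phi[0] = 160 = 160 deg
  cos(160 deg) = -0.9397, sin(160 deg) = 0.3420
  joint[1] = (0.0000, 0.0000) + 10.2 * (-0.9397, 0.3420) = (0.0000 + -9.5849, 0.0000 + 3.4886) = (-9.5849, 3.4886)
link 1: phi[1] = 160 + -40 = 120 deg
  cos(120 deg) = -0.5000, sin(120 deg) = 0.8660
  joint[2] = (-9.5849, 3.4886) + 7.2 * (-0.5000, 0.8660) = (-9.5849 + -3.6000, 3.4886 + 6.2354) = (-13.1849, 9.7240)
End effector: (-13.1849, 9.7240)

Answer: -13.1849 9.7240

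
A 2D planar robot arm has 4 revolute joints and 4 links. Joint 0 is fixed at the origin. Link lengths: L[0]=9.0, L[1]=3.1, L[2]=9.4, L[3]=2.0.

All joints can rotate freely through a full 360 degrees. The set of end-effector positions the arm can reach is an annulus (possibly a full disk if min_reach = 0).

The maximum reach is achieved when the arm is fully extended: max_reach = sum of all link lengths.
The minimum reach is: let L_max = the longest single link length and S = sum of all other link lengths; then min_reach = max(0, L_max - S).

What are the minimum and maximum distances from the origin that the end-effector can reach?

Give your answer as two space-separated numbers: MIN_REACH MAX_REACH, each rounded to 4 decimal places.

Answer: 0.0000 23.5000

Derivation:
Link lengths: [9.0, 3.1, 9.4, 2.0]
max_reach = 9 + 3.1 + 9.4 + 2 = 23.5
L_max = max([9.0, 3.1, 9.4, 2.0]) = 9.4
S (sum of others) = 23.5 - 9.4 = 14.1
min_reach = max(0, 9.4 - 14.1) = max(0, -4.7) = 0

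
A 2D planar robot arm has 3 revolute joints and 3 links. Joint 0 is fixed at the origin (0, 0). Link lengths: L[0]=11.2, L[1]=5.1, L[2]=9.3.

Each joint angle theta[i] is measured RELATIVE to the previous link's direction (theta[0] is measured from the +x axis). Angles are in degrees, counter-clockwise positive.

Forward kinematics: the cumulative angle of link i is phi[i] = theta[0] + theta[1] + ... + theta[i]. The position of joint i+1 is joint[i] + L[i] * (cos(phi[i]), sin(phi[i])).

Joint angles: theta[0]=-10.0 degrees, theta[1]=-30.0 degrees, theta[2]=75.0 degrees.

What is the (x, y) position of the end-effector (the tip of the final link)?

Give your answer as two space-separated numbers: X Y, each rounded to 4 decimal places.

joint[0] = (0.0000, 0.0000)  (base)
link 0: phi[0] = -10 = -10 deg
  cos(-10 deg) = 0.9848, sin(-10 deg) = -0.1736
  joint[1] = (0.0000, 0.0000) + 11.2 * (0.9848, -0.1736) = (0.0000 + 11.0298, 0.0000 + -1.9449) = (11.0298, -1.9449)
link 1: phi[1] = -10 + -30 = -40 deg
  cos(-40 deg) = 0.7660, sin(-40 deg) = -0.6428
  joint[2] = (11.0298, -1.9449) + 5.1 * (0.7660, -0.6428) = (11.0298 + 3.9068, -1.9449 + -3.2782) = (14.9367, -5.2231)
link 2: phi[2] = -10 + -30 + 75 = 35 deg
  cos(35 deg) = 0.8192, sin(35 deg) = 0.5736
  joint[3] = (14.9367, -5.2231) + 9.3 * (0.8192, 0.5736) = (14.9367 + 7.6181, -5.2231 + 5.3343) = (22.5548, 0.1112)
End effector: (22.5548, 0.1112)

Answer: 22.5548 0.1112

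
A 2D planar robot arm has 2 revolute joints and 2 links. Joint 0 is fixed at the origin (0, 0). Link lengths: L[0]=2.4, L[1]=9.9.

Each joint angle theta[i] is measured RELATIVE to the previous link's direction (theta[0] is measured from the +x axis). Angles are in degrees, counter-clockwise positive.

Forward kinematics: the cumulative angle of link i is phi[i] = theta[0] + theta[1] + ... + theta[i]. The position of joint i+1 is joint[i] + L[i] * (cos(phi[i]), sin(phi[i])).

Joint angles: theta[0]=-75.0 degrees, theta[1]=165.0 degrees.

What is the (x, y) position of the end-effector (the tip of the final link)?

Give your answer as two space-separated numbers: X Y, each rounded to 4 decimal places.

Answer: 0.6212 7.5818

Derivation:
joint[0] = (0.0000, 0.0000)  (base)
link 0: phi[0] = -75 = -75 deg
  cos(-75 deg) = 0.2588, sin(-75 deg) = -0.9659
  joint[1] = (0.0000, 0.0000) + 2.4 * (0.2588, -0.9659) = (0.0000 + 0.6212, 0.0000 + -2.3182) = (0.6212, -2.3182)
link 1: phi[1] = -75 + 165 = 90 deg
  cos(90 deg) = 0.0000, sin(90 deg) = 1.0000
  joint[2] = (0.6212, -2.3182) + 9.9 * (0.0000, 1.0000) = (0.6212 + 0.0000, -2.3182 + 9.9000) = (0.6212, 7.5818)
End effector: (0.6212, 7.5818)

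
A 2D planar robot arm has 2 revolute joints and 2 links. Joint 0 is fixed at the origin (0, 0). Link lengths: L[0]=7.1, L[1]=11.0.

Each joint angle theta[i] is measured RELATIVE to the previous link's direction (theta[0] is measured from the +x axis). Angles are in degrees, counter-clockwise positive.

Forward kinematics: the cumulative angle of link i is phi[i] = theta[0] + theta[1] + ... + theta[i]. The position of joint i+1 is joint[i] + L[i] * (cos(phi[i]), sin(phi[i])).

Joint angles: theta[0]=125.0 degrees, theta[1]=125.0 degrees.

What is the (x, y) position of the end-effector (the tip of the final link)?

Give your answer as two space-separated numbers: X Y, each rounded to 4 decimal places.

Answer: -7.8346 -4.5206

Derivation:
joint[0] = (0.0000, 0.0000)  (base)
link 0: phi[0] = 125 = 125 deg
  cos(125 deg) = -0.5736, sin(125 deg) = 0.8192
  joint[1] = (0.0000, 0.0000) + 7.1 * (-0.5736, 0.8192) = (0.0000 + -4.0724, 0.0000 + 5.8160) = (-4.0724, 5.8160)
link 1: phi[1] = 125 + 125 = 250 deg
  cos(250 deg) = -0.3420, sin(250 deg) = -0.9397
  joint[2] = (-4.0724, 5.8160) + 11 * (-0.3420, -0.9397) = (-4.0724 + -3.7622, 5.8160 + -10.3366) = (-7.8346, -4.5206)
End effector: (-7.8346, -4.5206)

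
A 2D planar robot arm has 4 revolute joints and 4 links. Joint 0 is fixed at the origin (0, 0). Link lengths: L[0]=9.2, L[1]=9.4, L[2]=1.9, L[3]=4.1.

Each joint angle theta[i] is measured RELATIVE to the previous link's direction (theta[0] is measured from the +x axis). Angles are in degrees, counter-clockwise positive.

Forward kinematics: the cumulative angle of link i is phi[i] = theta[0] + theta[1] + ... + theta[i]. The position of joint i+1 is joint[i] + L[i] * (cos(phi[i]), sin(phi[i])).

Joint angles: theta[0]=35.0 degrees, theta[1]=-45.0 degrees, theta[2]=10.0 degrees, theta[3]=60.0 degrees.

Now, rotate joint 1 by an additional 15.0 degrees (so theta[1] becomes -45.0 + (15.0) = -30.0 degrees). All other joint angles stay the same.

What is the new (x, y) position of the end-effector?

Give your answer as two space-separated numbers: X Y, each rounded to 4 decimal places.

joint[0] = (0.0000, 0.0000)  (base)
link 0: phi[0] = 35 = 35 deg
  cos(35 deg) = 0.8192, sin(35 deg) = 0.5736
  joint[1] = (0.0000, 0.0000) + 9.2 * (0.8192, 0.5736) = (0.0000 + 7.5362, 0.0000 + 5.2769) = (7.5362, 5.2769)
link 1: phi[1] = 35 + -30 = 5 deg
  cos(5 deg) = 0.9962, sin(5 deg) = 0.0872
  joint[2] = (7.5362, 5.2769) + 9.4 * (0.9962, 0.0872) = (7.5362 + 9.3642, 5.2769 + 0.8193) = (16.9004, 6.0962)
link 2: phi[2] = 35 + -30 + 10 = 15 deg
  cos(15 deg) = 0.9659, sin(15 deg) = 0.2588
  joint[3] = (16.9004, 6.0962) + 1.9 * (0.9659, 0.2588) = (16.9004 + 1.8353, 6.0962 + 0.4918) = (18.7357, 6.5879)
link 3: phi[3] = 35 + -30 + 10 + 60 = 75 deg
  cos(75 deg) = 0.2588, sin(75 deg) = 0.9659
  joint[4] = (18.7357, 6.5879) + 4.1 * (0.2588, 0.9659) = (18.7357 + 1.0612, 6.5879 + 3.9603) = (19.7968, 10.5482)
End effector: (19.7968, 10.5482)

Answer: 19.7968 10.5482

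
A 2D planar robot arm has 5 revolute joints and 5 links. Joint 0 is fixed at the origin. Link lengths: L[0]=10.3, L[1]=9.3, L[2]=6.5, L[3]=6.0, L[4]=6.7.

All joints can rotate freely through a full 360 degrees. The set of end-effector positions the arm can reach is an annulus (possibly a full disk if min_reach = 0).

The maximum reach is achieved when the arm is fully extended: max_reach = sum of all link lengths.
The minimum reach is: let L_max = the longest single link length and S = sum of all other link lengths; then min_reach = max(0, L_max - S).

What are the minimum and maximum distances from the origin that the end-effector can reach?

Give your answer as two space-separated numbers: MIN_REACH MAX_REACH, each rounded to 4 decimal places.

Answer: 0.0000 38.8000

Derivation:
Link lengths: [10.3, 9.3, 6.5, 6.0, 6.7]
max_reach = 10.3 + 9.3 + 6.5 + 6 + 6.7 = 38.8
L_max = max([10.3, 9.3, 6.5, 6.0, 6.7]) = 10.3
S (sum of others) = 38.8 - 10.3 = 28.5
min_reach = max(0, 10.3 - 28.5) = max(0, -18.2) = 0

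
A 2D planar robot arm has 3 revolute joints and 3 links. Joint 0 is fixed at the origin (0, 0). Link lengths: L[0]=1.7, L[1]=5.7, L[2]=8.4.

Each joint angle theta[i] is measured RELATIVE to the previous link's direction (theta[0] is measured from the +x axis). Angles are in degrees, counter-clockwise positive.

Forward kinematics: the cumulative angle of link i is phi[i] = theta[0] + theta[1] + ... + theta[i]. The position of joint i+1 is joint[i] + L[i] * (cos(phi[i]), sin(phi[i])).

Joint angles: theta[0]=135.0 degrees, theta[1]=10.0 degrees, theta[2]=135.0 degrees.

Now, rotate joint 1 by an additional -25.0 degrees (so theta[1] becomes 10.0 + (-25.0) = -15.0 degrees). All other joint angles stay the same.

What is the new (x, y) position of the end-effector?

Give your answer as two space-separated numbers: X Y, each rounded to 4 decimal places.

joint[0] = (0.0000, 0.0000)  (base)
link 0: phi[0] = 135 = 135 deg
  cos(135 deg) = -0.7071, sin(135 deg) = 0.7071
  joint[1] = (0.0000, 0.0000) + 1.7 * (-0.7071, 0.7071) = (0.0000 + -1.2021, 0.0000 + 1.2021) = (-1.2021, 1.2021)
link 1: phi[1] = 135 + -15 = 120 deg
  cos(120 deg) = -0.5000, sin(120 deg) = 0.8660
  joint[2] = (-1.2021, 1.2021) + 5.7 * (-0.5000, 0.8660) = (-1.2021 + -2.8500, 1.2021 + 4.9363) = (-4.0521, 6.1384)
link 2: phi[2] = 135 + -15 + 135 = 255 deg
  cos(255 deg) = -0.2588, sin(255 deg) = -0.9659
  joint[3] = (-4.0521, 6.1384) + 8.4 * (-0.2588, -0.9659) = (-4.0521 + -2.1741, 6.1384 + -8.1138) = (-6.2262, -1.9754)
End effector: (-6.2262, -1.9754)

Answer: -6.2262 -1.9754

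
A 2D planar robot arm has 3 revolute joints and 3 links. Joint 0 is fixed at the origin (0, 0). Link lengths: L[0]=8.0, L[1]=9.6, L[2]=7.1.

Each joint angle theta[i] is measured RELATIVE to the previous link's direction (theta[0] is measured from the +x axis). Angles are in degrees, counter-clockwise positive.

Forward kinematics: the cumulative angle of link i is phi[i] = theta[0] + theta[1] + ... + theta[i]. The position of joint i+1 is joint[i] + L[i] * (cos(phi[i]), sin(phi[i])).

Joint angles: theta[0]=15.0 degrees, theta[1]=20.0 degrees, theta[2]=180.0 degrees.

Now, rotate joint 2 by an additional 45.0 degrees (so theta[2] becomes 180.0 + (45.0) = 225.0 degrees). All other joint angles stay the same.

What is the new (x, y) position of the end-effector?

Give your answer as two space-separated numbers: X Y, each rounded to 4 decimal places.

joint[0] = (0.0000, 0.0000)  (base)
link 0: phi[0] = 15 = 15 deg
  cos(15 deg) = 0.9659, sin(15 deg) = 0.2588
  joint[1] = (0.0000, 0.0000) + 8 * (0.9659, 0.2588) = (0.0000 + 7.7274, 0.0000 + 2.0706) = (7.7274, 2.0706)
link 1: phi[1] = 15 + 20 = 35 deg
  cos(35 deg) = 0.8192, sin(35 deg) = 0.5736
  joint[2] = (7.7274, 2.0706) + 9.6 * (0.8192, 0.5736) = (7.7274 + 7.8639, 2.0706 + 5.5063) = (15.5913, 7.5769)
link 2: phi[2] = 15 + 20 + 225 = 260 deg
  cos(260 deg) = -0.1736, sin(260 deg) = -0.9848
  joint[3] = (15.5913, 7.5769) + 7.1 * (-0.1736, -0.9848) = (15.5913 + -1.2329, 7.5769 + -6.9921) = (14.3584, 0.5848)
End effector: (14.3584, 0.5848)

Answer: 14.3584 0.5848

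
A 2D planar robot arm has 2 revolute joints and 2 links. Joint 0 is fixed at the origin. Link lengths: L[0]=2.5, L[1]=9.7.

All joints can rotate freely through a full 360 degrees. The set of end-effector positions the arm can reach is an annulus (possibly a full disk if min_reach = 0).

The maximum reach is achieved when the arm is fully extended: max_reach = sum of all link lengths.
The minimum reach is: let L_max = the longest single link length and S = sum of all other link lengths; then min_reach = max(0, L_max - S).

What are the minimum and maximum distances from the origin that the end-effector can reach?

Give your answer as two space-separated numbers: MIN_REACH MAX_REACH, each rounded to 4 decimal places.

Answer: 7.2000 12.2000

Derivation:
Link lengths: [2.5, 9.7]
max_reach = 2.5 + 9.7 = 12.2
L_max = max([2.5, 9.7]) = 9.7
S (sum of others) = 12.2 - 9.7 = 2.5
min_reach = max(0, 9.7 - 2.5) = max(0, 7.2) = 7.2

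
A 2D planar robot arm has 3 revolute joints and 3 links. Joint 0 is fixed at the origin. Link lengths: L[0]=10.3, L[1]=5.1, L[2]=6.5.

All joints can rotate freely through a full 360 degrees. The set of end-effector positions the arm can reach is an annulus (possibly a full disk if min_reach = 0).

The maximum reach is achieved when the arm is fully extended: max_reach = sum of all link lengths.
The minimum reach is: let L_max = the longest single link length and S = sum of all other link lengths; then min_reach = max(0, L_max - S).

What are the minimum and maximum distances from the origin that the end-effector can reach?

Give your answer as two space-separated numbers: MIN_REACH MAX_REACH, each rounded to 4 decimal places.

Link lengths: [10.3, 5.1, 6.5]
max_reach = 10.3 + 5.1 + 6.5 = 21.9
L_max = max([10.3, 5.1, 6.5]) = 10.3
S (sum of others) = 21.9 - 10.3 = 11.6
min_reach = max(0, 10.3 - 11.6) = max(0, -1.3) = 0

Answer: 0.0000 21.9000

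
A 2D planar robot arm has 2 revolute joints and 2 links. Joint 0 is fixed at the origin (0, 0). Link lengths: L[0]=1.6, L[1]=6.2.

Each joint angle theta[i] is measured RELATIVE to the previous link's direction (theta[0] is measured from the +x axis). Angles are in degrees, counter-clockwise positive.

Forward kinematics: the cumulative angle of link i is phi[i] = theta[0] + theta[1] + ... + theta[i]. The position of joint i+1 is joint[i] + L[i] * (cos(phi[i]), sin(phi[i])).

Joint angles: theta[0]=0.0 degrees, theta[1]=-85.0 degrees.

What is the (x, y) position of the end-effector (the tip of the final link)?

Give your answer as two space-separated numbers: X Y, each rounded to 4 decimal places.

joint[0] = (0.0000, 0.0000)  (base)
link 0: phi[0] = 0 = 0 deg
  cos(0 deg) = 1.0000, sin(0 deg) = 0.0000
  joint[1] = (0.0000, 0.0000) + 1.6 * (1.0000, 0.0000) = (0.0000 + 1.6000, 0.0000 + 0.0000) = (1.6000, 0.0000)
link 1: phi[1] = 0 + -85 = -85 deg
  cos(-85 deg) = 0.0872, sin(-85 deg) = -0.9962
  joint[2] = (1.6000, 0.0000) + 6.2 * (0.0872, -0.9962) = (1.6000 + 0.5404, 0.0000 + -6.1764) = (2.1404, -6.1764)
End effector: (2.1404, -6.1764)

Answer: 2.1404 -6.1764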